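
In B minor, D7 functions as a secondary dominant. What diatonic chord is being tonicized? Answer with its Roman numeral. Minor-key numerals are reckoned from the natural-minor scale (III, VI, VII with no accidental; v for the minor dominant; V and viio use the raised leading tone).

VI

The chord is a dominant seventh chord on D.
A dominant resolves down a perfect fifth: D → G. In B minor, G is scale degree 6, i.e. VI.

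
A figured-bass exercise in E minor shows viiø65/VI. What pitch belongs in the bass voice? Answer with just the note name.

D

The applied chord viiø65/VI is rooted on B: B-D-F-A.
The figure 65 means first inversion — the third is in the bass.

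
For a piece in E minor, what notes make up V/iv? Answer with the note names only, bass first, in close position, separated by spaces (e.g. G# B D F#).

V/iv is a secondary dominant — the dominant triad of iv. iv in E minor is A, so the applied chord's root is E, a perfect fifth above.
Building a major triad on E gives E-G#-B.

E G# B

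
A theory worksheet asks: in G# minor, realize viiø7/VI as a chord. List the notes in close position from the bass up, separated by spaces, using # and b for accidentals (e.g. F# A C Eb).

The slash marks an applied leading-tone chord: viio of VI. In G# minor, VI is E, so the leading tone to it is D#, a half step below.
Building a half-diminished seventh chord on D# gives D#-F#-A-C#.

D# F# A C#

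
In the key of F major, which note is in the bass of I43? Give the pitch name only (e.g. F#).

C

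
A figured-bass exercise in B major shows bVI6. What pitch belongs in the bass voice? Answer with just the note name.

B

bVI in B major has root G; the chord is G-B-D.
The figure 6 means first inversion — the third is in the bass.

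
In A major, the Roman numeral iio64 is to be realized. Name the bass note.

F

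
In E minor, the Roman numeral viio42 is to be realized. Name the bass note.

viio in E minor has root D#; the chord is D#-F#-A-C.
The figure 42 means third inversion — the seventh is in the bass.

C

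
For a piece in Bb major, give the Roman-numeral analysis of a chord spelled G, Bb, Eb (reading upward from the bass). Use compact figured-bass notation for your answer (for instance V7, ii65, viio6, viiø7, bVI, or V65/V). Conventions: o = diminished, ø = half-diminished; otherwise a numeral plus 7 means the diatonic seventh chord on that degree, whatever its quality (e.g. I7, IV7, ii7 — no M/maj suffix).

Stacked in thirds the chord is Eb-G-Bb: a major triad on Eb.
In Bb major, Eb is the subdominant; the diatonic major triad there is IV.
With G in the bass the chord is in first inversion, so the figured bass is 6.

IV6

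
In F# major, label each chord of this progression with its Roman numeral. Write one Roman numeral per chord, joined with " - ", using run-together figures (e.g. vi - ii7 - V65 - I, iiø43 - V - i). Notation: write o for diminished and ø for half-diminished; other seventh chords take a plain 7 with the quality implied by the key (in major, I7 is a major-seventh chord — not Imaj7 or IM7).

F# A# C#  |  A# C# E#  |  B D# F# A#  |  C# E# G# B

I - iii - IV7 - V7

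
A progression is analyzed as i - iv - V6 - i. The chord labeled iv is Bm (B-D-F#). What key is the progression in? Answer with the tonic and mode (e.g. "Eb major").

iv is given as B-D-F# — a minor triad with root B.
iv on B implies B is the subdominant; that puts the tonic at F#, and the lowercase numeral fits minor mode.

F# minor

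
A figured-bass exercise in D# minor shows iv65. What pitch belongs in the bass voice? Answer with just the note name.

iv in D# minor has root G#; the chord is G#-B-D#-F#.
The figure 65 means first inversion — the third is in the bass.

B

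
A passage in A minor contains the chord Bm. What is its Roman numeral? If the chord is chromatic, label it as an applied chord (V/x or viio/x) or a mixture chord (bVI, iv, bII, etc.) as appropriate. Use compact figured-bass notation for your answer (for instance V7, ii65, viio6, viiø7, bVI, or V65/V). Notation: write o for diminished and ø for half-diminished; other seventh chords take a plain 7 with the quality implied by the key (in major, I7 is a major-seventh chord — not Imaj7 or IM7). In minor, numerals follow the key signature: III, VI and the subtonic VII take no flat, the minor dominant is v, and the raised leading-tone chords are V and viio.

Stacked in thirds the chord is B-D-F#: a minor triad on B.
B is the second degree of A minor. This is the minor supertonic, borrowed from the parallel major (the Dorian ii).

ii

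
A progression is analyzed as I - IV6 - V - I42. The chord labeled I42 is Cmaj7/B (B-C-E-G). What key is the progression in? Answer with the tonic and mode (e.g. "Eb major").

C major

I42 is given as B-C-E-G — a major seventh chord with root C.
If C is scale degree 1 and the mode makes that degree carry a major seventh chord, the tonic is C and the mode is major.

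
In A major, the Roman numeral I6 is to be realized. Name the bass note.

C#

I in A major has root A; the chord is A-C#-E.
The figure 6 means first inversion — the third is in the bass.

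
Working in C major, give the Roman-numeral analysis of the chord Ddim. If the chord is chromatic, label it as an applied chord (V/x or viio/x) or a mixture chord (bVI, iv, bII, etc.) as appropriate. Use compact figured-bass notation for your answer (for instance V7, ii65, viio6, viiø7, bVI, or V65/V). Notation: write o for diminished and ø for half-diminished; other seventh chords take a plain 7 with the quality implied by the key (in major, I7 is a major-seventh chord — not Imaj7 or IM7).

iio

Stacked in thirds the chord is D-F-Ab: a diminished triad on D.
D is the second degree of C major. This is the diminished supertonic triad, borrowed from the parallel minor.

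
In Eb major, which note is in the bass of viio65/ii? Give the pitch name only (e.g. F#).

The applied chord viio65/ii is rooted on E: E-G-Bb-Db.
The figure 65 means first inversion — the third is in the bass.

G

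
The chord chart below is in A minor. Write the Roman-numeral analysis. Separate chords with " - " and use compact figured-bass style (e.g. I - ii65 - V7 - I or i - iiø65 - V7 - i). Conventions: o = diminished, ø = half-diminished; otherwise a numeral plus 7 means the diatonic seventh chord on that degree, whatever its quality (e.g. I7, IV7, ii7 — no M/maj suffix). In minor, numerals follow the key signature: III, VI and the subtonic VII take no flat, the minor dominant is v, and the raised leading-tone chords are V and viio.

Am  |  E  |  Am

Am: root A is the tonic; minor triad there is i.
E has root E, degree 5 in A minor, so V.
Am: minor triad on A = scale degree 1 → i.

i - V - i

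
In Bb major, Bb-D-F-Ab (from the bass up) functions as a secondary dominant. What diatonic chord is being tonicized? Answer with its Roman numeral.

IV

The chord is a dominant seventh chord on Bb.
A dominant resolves down a perfect fifth: Bb → Eb. In Bb major, Eb is scale degree 4, i.e. IV.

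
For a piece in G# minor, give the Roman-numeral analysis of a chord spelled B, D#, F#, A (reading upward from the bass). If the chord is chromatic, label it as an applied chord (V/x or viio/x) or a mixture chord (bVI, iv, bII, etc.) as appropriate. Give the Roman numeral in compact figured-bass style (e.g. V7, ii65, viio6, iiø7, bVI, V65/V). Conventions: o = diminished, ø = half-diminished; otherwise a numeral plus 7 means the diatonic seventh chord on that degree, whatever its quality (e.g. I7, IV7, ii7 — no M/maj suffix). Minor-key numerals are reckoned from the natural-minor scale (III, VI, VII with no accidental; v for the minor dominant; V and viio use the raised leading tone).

V7/VI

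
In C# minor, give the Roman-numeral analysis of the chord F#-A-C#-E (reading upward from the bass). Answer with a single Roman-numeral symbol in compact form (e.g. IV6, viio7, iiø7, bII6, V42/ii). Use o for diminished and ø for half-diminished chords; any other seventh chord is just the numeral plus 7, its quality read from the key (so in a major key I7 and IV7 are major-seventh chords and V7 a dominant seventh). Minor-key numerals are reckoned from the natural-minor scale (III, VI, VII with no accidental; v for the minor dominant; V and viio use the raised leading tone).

Stacked in thirds the chord is F#-A-C#-E: a minor seventh chord on F#.
In C# minor, F# is the subdominant; the diatonic minor seventh chord there is iv7.

iv7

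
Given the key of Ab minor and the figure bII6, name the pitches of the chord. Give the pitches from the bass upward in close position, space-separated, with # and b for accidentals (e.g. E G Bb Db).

Scale degree 2 in Ab minor is Bb; lowering it a half step gives Bbb. bII6 is the Neapolitan sixth — a major triad on the lowered second degree, here in its customary first inversion.
So the chord is Bbb-Db-Fb.
With the 6 figure the chord is in first inversion; from the bass Db upward in close position it reads Db-Fb-Bbb.

Db Fb Bbb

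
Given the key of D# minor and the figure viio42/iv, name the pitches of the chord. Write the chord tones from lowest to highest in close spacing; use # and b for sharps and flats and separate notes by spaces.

viio42/iv is a secondary leading-tone chord. The target iv is G# in D# minor; the applied chord is rooted a semitone below, on F##.
Building a fully diminished seventh chord on F## gives F##-A#-C#-E.
With the 42 figure the chord is in third inversion; from the bass E upward in close position it reads E-F##-A#-C#.

E F## A# C#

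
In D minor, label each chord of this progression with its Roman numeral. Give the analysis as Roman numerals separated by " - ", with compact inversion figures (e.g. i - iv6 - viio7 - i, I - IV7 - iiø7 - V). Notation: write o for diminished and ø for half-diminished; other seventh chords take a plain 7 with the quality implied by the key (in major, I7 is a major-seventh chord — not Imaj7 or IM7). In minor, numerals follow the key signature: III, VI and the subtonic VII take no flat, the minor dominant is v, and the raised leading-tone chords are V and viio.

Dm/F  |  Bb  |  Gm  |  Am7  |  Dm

i6 - VI - iv - v7 - i

Dm/F: root D is the tonic; minor triad there is i6.
Bb: root Bb is the submediant; major triad there is VI.
Gm: root G is the subdominant; minor triad there is iv.
Am7: minor seventh chord on A = scale degree 5 → v7.
Dm: minor triad on D = scale degree 1 → i.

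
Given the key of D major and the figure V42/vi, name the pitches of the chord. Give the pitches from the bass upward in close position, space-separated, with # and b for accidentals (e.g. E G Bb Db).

The slash means an applied dominant: we want the dominant of vi. In D major, vi is B minor, and its dominant is built on F#.
Building a dominant seventh chord on F# gives F#-A#-C#-E.
With the 42 figure the chord is in third inversion; from the bass E upward in close position it reads E-F#-A#-C#.

E F# A# C#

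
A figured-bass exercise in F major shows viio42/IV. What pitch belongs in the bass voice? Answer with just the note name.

The applied chord viio42/IV is rooted on A: A-C-Eb-Gb.
The figure 42 means third inversion — the seventh is in the bass.

Gb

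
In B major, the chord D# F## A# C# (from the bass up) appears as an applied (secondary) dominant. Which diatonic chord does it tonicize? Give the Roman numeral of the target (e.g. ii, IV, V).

The chord is a dominant seventh chord on D#.
A dominant resolves down a perfect fifth: D# → G#. In B major, G# is scale degree 6, i.e. vi.

vi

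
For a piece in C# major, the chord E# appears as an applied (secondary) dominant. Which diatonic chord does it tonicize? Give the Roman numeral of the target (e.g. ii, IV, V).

vi

The chord is a major triad on E#.
A dominant resolves down a perfect fifth: E# → A#. In C# major, A# is scale degree 6, i.e. vi.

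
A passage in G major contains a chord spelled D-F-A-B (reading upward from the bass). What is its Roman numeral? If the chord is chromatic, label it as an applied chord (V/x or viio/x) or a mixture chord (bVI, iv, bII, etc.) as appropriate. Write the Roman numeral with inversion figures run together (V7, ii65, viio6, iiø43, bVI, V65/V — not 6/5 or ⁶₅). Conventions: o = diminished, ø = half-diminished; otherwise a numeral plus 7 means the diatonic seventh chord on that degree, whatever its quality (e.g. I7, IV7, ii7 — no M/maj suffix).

viiø65/IV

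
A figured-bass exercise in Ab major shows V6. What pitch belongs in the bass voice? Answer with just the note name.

V in Ab major has root Eb; the chord is Eb-G-Bb.
The figure 6 means first inversion — the third is in the bass.

G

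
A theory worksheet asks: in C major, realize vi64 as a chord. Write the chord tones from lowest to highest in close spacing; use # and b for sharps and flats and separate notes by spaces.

E A C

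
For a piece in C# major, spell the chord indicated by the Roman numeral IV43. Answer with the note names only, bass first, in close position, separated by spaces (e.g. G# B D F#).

C# E# F# A#

In C# major, the fourth degree is F#, and the diatonic chord built there is a major seventh chord.
That chord is spelled F#-A#-C#-E#.
The figured bass 43 indicates second inversion, placing the fifth (C#) in the bass: C#-E#-F#-A#.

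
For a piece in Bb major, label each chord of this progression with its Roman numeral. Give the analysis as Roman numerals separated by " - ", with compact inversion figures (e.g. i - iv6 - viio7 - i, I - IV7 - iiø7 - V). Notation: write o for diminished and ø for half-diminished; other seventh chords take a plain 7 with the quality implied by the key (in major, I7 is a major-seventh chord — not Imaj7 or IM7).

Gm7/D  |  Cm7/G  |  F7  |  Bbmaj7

Gm7/D: root G is the submediant; minor seventh chord there is vi43.
Cm7/G: root C is the supertonic; minor seventh chord there is ii43.
F7: dominant seventh chord on F = scale degree 5 → V7.
Bbmaj7: major seventh chord on Bb = scale degree 1 → I7.

vi43 - ii43 - V7 - I7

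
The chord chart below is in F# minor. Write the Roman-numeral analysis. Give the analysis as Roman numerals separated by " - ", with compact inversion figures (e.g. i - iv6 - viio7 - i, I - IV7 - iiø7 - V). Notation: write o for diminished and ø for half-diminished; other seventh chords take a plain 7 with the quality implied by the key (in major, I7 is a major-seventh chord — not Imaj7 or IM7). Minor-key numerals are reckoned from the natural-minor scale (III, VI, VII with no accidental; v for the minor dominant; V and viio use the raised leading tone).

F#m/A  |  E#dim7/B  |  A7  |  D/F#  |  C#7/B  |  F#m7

i6 - viio43 - V7/VI - VI6 - V42 - i7

F#m/A: minor triad on F# = scale degree 1 → i6.
E#dim7/B: fully diminished seventh chord on E# = scale degree 7 → viio43.
A7: chromatic; A is V of VI, so V7/VI.
D/F#: major triad on D = scale degree 6 → VI6.
C#7/B: dominant seventh chord on C# = scale degree 5 → V42.
F#m7: minor seventh chord on F# = scale degree 1 → i7.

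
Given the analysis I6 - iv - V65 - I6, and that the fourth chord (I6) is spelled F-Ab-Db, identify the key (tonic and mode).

I6 is given as F-Ab-Db — a major triad with root Db.
If Db is scale degree 1 and the mode makes that degree carry a major triad, the tonic is Db and the mode is major.

Db major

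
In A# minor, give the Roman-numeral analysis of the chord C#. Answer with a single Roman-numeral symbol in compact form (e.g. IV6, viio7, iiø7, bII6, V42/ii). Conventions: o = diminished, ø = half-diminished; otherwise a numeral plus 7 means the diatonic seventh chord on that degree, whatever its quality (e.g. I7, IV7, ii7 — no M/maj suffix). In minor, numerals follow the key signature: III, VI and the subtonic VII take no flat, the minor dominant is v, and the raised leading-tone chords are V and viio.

The pitches C#-E#-G# form a major triad rooted on C#.
In A# minor, C# is the mediant; the diatonic major triad there is III.

III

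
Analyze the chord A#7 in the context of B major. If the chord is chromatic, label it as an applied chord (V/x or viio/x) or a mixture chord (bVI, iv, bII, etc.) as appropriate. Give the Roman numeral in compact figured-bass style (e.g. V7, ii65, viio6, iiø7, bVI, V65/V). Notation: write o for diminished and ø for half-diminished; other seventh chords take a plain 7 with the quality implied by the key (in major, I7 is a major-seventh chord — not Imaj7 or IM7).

V7/iii

The pitches A#-C##-E#-G# form a dominant seventh chord rooted on A#.
A# is not a diatonic chord root with this quality in B major, but it lies a perfect fifth above D# (iii), so the chord functions as an applied dominant of iii.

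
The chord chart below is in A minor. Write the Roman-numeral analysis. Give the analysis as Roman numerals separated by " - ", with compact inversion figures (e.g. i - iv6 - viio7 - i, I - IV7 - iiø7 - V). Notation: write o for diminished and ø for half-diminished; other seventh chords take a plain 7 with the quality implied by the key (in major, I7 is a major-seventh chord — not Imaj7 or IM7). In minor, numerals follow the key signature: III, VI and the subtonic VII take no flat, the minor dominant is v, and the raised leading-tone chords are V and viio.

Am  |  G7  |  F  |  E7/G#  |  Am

Am: root A is the tonic; minor triad there is i.
G7: dominant seventh chord on G = scale degree 7 → VII7.
F: root F is the submediant; major triad there is VI.
E7/G#: root E is the dominant; dominant seventh chord there is V65.
Am has root A, degree 1 in A minor, so i.

i - VII7 - VI - V65 - i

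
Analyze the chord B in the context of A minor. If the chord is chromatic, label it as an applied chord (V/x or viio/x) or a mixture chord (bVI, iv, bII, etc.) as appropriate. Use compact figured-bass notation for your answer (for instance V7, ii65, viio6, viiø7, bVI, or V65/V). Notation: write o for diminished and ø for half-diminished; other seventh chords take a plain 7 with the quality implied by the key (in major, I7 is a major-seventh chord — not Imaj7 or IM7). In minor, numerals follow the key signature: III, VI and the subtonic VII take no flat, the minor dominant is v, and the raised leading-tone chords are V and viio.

V/V

Stacked in thirds the chord is B-D#-F#: a major triad on B.
B is not a diatonic chord root with this quality in A minor, but it lies a perfect fifth above E (V), so the chord functions as an applied dominant of V.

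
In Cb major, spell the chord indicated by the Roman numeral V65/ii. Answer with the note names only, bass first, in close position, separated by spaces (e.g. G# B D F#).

The slash means an applied dominant: we want the dominant of ii. In Cb major, ii is Db minor, and its dominant is built on Ab.
Building a dominant seventh chord on Ab gives Ab-C-Eb-Gb.
With the 65 figure the chord is in first inversion; from the bass C upward in close position it reads C-Eb-Gb-Ab.

C Eb Gb Ab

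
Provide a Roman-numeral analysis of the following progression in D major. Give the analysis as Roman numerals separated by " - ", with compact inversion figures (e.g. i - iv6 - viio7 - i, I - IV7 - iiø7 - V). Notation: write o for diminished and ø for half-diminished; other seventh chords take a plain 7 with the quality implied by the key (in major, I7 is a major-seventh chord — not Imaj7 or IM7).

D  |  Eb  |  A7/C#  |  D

I - bII - V65 - I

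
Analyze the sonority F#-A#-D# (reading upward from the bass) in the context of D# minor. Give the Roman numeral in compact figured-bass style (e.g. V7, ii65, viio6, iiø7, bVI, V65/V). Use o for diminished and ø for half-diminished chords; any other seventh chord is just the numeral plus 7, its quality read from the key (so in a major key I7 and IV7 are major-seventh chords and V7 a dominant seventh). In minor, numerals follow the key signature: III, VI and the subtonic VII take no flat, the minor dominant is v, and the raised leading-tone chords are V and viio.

The pitches D#-F#-A# form a minor triad rooted on D#.
D# is scale degree 1 in D# minor, and a minor triad on that degree is written i.
With F# in the bass the chord is in first inversion, so the figured bass is 6.

i6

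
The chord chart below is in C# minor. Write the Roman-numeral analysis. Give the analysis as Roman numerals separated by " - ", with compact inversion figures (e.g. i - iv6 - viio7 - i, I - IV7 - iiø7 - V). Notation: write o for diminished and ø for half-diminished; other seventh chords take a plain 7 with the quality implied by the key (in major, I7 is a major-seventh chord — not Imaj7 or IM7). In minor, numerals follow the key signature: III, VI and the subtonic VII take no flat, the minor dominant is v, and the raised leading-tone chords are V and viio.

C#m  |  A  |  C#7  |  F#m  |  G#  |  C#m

i - VI - V7/iv - iv - V - i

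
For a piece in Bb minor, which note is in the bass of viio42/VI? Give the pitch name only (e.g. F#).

Ebb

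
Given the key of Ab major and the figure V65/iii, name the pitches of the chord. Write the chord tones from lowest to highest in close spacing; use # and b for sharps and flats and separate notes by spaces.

B D F G

V65/iii is a secondary dominant — the dominant seventh of iii. iii in Ab major is C, so the applied chord's root is G, a perfect fifth above.
Building a dominant seventh chord on G gives G-B-D-F.
The figured bass 65 indicates first inversion, placing the third (B) in the bass: B-D-F-G.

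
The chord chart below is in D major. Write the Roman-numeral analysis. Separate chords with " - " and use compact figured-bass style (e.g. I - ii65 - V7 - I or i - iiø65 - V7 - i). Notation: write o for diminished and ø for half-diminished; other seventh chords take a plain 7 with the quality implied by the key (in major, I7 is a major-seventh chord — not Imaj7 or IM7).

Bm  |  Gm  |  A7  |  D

vi - iv - V7 - I

Bm: minor triad on B = scale degree 6 → vi.
Gm: minor triad on G — chromatic; iv (borrowed from the parallel minor).
A7: dominant seventh chord on A = scale degree 5 → V7.
D: root D is the tonic; major triad there is I.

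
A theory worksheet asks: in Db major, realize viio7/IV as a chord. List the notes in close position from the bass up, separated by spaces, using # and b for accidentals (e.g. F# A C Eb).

The slash marks an applied leading-tone chord: viio of IV. In Db major, IV is Gb, so the leading tone to it is F, a half step below.
Building a fully diminished seventh chord on F gives F-Ab-Cb-Ebb.

F Ab Cb Ebb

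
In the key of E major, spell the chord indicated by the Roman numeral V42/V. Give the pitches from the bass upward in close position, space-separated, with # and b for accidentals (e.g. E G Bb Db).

E F# A# C#

The slash means an applied dominant: we want the dominant of V. In E major, V is B major, and its dominant is built on F#.
Building a dominant seventh chord on F# gives F#-A#-C#-E.
The figured bass 42 indicates third inversion, placing the seventh (E) in the bass: E-F#-A#-C#.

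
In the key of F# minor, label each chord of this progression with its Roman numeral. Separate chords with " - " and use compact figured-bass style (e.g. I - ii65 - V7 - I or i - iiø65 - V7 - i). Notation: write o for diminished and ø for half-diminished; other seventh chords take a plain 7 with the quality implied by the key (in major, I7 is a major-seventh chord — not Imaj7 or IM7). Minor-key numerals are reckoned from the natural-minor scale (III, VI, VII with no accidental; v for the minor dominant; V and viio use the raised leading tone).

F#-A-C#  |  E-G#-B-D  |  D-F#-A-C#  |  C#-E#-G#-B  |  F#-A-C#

F#-A-C#: root F# is the tonic; minor triad there is i.
E-G#-B-D: root E is the subtonic; dominant seventh chord there is VII7.
D-F#-A-C# has root D, degree 6 in F# minor, so VI7.
C#-E#-G#-B: dominant seventh chord on C# = scale degree 5 → V7.
F#-A-C# has root F#, degree 1 in F# minor, so i.

i - VII7 - VI7 - V7 - i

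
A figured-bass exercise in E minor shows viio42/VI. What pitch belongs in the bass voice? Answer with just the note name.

The applied chord viio42/VI is rooted on B: B-D-F-Ab.
The figure 42 means third inversion — the seventh is in the bass.

Ab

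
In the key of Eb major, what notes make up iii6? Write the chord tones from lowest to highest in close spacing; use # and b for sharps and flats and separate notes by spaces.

The numeral's case and figure indicate a minor triad. In Eb major its root, the mediant, is G.
That chord is spelled G-Bb-D.
The figured bass 6 indicates first inversion, placing the third (Bb) in the bass: Bb-D-G.

Bb D G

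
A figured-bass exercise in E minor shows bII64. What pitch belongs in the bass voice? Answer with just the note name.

C

bII in E minor has root F; the chord is F-A-C.
The figure 64 means second inversion — the fifth is in the bass.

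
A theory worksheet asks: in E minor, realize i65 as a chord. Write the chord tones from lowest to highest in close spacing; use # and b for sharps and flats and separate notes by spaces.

G B D E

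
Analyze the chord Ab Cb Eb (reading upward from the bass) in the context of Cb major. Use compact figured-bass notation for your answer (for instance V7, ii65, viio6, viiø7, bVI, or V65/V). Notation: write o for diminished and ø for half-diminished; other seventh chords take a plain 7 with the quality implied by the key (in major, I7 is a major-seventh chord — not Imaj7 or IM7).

vi

Stacked in thirds the chord is Ab-Cb-Eb: a minor triad on Ab.
In Cb major, Ab is the submediant; the diatonic minor triad there is vi.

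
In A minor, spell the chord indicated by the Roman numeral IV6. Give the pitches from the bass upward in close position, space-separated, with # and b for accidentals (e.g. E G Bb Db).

F# A D

IV6 is the major subdominant, borrowed from the parallel major. In A minor that root is D.
So the chord is D-F#-A.
With the 6 figure the chord is in first inversion; from the bass F# upward in close position it reads F#-A-D.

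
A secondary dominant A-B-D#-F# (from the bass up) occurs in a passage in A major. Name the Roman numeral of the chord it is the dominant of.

The chord is a dominant seventh chord on B.
A dominant resolves down a perfect fifth: B → E. In A major, E is scale degree 5, i.e. V.

V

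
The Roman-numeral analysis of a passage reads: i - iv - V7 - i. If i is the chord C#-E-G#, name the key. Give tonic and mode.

The anchor chord is a minor triad on C#, labeled i.
If C# is scale degree 1 and the mode makes that degree carry a minor triad, the tonic is C# and the mode is minor.

C# minor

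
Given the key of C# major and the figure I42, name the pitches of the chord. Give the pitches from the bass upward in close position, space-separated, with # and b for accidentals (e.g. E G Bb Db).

B# C# E# G#

In C# major, scale degree 1 is C#, and the diatonic chord built there is a major seventh chord.
Stacking thirds from C# gives C#-E#-G#-B#.
The figured bass 42 indicates third inversion, placing the seventh (B#) in the bass: B#-C#-E#-G#.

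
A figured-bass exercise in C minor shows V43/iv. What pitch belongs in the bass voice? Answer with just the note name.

G

The applied chord V43/iv is rooted on C: C-E-G-Bb.
The figure 43 means second inversion — the fifth is in the bass.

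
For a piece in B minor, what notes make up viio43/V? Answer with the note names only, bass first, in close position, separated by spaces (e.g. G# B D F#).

The slash marks an applied leading-tone chord: viio of V. In B minor, V is F#, so the leading tone to it is E#, a half step below.
Building a fully diminished seventh chord on E# gives E#-G#-B-D.
The figured bass 43 indicates second inversion, placing the fifth (B) in the bass: B-D-E#-G#.

B D E# G#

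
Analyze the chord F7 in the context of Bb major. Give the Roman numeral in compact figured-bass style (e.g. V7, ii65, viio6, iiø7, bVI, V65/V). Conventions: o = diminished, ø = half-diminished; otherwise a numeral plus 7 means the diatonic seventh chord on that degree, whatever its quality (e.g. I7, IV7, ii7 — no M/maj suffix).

V7

Stacked in thirds the chord is F-A-C-Eb: a dominant seventh chord on F.
In Bb major, F is the dominant; the diatonic dominant seventh chord there is V7.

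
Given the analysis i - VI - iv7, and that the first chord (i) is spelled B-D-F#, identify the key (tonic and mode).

B minor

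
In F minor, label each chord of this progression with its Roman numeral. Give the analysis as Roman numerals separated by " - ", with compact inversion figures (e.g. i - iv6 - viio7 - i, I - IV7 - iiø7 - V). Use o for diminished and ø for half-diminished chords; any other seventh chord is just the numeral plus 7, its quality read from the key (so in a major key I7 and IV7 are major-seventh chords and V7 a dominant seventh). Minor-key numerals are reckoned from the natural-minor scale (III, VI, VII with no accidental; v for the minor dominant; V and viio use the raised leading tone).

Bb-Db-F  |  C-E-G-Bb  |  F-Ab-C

iv - V7 - i

Bb-Db-F has root Bb, degree 4 in F minor, so iv.
C-E-G-Bb: root C is the dominant; dominant seventh chord there is V7.
F-Ab-C: minor triad on F = scale degree 1 → i.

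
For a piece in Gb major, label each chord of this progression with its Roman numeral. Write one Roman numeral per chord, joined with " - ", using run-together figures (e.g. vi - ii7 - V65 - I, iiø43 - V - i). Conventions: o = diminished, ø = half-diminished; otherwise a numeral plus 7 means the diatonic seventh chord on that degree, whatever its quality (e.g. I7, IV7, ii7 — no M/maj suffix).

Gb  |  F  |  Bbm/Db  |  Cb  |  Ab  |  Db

Gb has root Gb, degree 1 in Gb major, so I.
F: a major triad on F, the applied dominant of iii → V/iii.
Bbm/Db has root Bb, degree 3 in Gb major, so iii6.
Cb has root Cb, degree 4 in Gb major, so IV.
Ab: a major triad on Ab, the applied dominant of V → V/V.
Db has root Db, degree 5 in Gb major, so V.

I - V/iii - iii6 - IV - V/V - V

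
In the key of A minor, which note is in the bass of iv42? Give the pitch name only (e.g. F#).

C

iv in A minor has root D; the chord is D-F-A-C.
The figure 42 means third inversion — the seventh is in the bass.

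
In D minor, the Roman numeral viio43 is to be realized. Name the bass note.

viio in D minor has root C#; the chord is C#-E-G-Bb.
The figure 43 means second inversion — the fifth is in the bass.

G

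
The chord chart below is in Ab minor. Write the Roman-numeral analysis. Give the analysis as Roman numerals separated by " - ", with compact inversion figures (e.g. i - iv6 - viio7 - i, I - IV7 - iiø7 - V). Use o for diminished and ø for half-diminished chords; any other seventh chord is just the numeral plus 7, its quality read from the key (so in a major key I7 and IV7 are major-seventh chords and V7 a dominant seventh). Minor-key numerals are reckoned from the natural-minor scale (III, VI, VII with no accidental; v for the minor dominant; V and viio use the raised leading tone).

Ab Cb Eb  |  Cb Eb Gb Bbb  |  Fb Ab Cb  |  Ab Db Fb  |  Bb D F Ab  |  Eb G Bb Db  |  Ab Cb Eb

Ab-Cb-Eb: minor triad on Ab = scale degree 1 → i.
Cb-Eb-Gb-Bbb: a dominant seventh chord on Cb, the applied dominant of VI → V7/VI.
Fb-Ab-Cb: major triad on Fb = scale degree 6 → VI.
Ab-Db-Fb: root Db is the subdominant; minor triad there is iv64.
Bb-D-F-Ab: a dominant seventh chord on Bb, the applied dominant of V → V7/V.
Eb-G-Bb-Db has root Eb, degree 5 in Ab minor, so V7.
Ab-Cb-Eb has root Ab, degree 1 in Ab minor, so i.

i - V7/VI - VI - iv64 - V7/V - V7 - i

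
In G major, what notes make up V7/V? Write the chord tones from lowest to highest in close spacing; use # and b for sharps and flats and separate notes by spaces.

A C# E G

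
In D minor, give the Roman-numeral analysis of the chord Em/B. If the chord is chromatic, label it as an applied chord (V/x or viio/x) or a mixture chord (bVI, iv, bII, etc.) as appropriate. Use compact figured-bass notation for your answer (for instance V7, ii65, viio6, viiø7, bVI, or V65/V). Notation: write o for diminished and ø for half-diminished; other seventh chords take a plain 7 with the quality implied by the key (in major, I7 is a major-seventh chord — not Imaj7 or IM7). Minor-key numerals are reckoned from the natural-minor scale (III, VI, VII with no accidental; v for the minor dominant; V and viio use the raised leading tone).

ii64

The pitches E-G-B form a minor triad rooted on E.
E is the second degree of D minor. This is the minor supertonic, borrowed from the parallel major (the Dorian ii).
With B in the bass the chord is in second inversion, so the figured bass is 64.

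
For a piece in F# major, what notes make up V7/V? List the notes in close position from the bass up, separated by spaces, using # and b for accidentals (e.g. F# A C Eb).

The slash means an applied dominant: we want the dominant of V. In F# major, V is C# major, and its dominant is built on G#.
Building a dominant seventh chord on G# gives G#-B#-D#-F#.

G# B# D# F#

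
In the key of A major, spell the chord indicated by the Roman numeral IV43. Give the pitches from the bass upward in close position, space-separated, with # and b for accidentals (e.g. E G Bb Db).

A C# D F#

In A major, the fourth degree is D, and the diatonic chord built there is a major seventh chord.
Stacking thirds from D gives D-F#-A-C#.
The figured bass 43 indicates second inversion, placing the fifth (A) in the bass: A-C#-D-F#.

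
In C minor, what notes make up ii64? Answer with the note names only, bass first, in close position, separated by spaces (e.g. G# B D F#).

A D F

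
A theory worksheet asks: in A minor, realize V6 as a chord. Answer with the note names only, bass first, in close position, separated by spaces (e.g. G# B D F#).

G# B E

In A minor, the dominant is E. The dominant is major (leading tone raised), so V is a major triad.
Stacking thirds from E gives E-G#-B.
With the 6 figure the chord is in first inversion; from the bass G# upward in close position it reads G#-B-E.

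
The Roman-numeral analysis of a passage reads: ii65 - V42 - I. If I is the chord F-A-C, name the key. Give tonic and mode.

F major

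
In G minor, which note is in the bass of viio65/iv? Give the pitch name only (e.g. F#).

D

The applied chord viio65/iv is rooted on B: B-D-F-Ab.
The figure 65 means first inversion — the third is in the bass.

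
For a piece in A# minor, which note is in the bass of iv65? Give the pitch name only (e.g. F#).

iv in A# minor has root D#; the chord is D#-F#-A#-C#.
The figure 65 means first inversion — the third is in the bass.

F#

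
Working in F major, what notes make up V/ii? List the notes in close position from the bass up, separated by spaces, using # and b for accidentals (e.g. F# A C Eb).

The slash means an applied dominant: we want the dominant of ii. In F major, ii is G minor, and its dominant is built on D.
Building a major triad on D gives D-F#-A.

D F# A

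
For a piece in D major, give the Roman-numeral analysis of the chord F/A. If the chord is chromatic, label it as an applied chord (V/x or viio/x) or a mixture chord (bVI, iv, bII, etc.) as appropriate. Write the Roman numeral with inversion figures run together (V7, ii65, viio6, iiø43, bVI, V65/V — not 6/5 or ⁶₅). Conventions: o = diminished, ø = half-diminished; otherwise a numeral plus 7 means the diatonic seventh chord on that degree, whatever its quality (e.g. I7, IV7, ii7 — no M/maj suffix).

Stacked in thirds the chord is F-A-C: a major triad on F.
F is the lowered third degree of D major (diatonic 3 would be F#). This is a major triad on the lowered third degree, borrowed from the parallel minor.
With A in the bass the chord is in first inversion, so the figured bass is 6.

bIII6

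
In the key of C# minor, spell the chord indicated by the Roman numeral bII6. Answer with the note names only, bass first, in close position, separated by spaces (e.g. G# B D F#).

F# A D

bII6 is the Neapolitan sixth — a major triad on the lowered second degree, here in its customary first inversion. In C# minor that root is D.
So the chord is D-F#-A, a major triad.
With the 6 figure the chord is in first inversion; from the bass F# upward in close position it reads F#-A-D.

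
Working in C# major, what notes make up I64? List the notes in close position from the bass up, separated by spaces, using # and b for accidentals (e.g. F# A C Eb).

G# C# E#

The numeral's case and figure indicate a major triad. In C# major its root, the first degree, is C#.
That chord is spelled C#-E#-G#.
The figured bass 64 indicates second inversion, placing the fifth (G#) in the bass: G#-C#-E#.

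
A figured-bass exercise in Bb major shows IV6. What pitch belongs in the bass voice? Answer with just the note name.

G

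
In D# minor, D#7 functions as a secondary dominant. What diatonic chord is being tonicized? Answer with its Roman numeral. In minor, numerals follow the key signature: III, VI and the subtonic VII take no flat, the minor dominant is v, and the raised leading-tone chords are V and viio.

iv

The chord is a dominant seventh chord on D#.
A dominant resolves down a perfect fifth: D# → G#. In D# minor, G# is scale degree 4, i.e. iv.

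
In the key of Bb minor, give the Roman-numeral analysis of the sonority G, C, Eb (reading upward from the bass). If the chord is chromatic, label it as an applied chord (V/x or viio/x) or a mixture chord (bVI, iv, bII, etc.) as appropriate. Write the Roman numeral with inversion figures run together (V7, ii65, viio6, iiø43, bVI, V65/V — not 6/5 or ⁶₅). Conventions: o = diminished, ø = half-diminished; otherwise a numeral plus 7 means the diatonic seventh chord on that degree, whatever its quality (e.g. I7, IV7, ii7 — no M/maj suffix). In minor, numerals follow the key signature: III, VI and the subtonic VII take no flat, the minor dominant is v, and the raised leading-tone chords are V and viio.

ii64

Stacked in thirds the chord is C-Eb-G: a minor triad on C.
C is the second degree of Bb minor. This is the minor supertonic, borrowed from the parallel major (the Dorian ii).
With G in the bass the chord is in second inversion, so the figured bass is 64.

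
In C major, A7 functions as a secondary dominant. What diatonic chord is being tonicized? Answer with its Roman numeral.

The chord is a dominant seventh chord on A.
A dominant resolves down a perfect fifth: A → D. In C major, D is scale degree 2, i.e. ii.

ii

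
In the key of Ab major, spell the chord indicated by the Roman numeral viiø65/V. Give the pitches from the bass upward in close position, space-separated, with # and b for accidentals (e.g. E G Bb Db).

F Ab C D

The slash marks an applied leading-tone chord: viio of V. In Ab major, V is Eb, so the leading tone to it is D, a half step below.
Building a half-diminished seventh chord on D gives D-F-Ab-C.
The figured bass 65 indicates first inversion, placing the third (F) in the bass: F-Ab-C-D.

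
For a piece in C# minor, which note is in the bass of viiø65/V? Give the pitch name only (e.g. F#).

A#

The applied chord viiø65/V is rooted on F##: F##-A#-C#-E#.
The figure 65 means first inversion — the third is in the bass.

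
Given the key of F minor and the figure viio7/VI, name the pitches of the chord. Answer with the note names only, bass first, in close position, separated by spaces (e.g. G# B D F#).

viio7/VI is a secondary leading-tone chord. The target VI is Db in F minor; the applied chord is rooted a semitone below, on C.
Building a fully diminished seventh chord on C gives C-Eb-Gb-Bbb.

C Eb Gb Bbb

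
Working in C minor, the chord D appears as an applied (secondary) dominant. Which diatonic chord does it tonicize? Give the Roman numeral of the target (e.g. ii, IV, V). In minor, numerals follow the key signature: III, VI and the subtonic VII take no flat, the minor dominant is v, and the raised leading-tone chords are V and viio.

The chord is a major triad on D.
A dominant resolves down a perfect fifth: D → G. In C minor, G is scale degree 5, i.e. V.

V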